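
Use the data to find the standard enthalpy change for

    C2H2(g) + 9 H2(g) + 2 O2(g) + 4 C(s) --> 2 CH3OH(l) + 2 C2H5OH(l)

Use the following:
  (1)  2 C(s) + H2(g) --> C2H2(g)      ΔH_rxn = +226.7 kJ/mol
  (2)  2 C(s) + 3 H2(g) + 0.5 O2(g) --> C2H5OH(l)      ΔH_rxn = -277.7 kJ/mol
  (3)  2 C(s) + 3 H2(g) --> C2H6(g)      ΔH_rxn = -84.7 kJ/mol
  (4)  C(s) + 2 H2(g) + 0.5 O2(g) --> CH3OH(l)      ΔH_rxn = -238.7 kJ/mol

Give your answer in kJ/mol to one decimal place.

(1) reversed: -226.7 kJ/mol
(2) × 2: (2)·(-277.7) = -555.4 kJ/mol
(3): not needed.
(4) × 2: (2)·(-238.7) = -477.4 kJ/mol
Summing the manipulated equations, ΔH_rxn = (-226.7) + (-555.4) + (-477.4) = -1259.5 kJ/mol

ΔH_rxn = -1259.5 kJ/mol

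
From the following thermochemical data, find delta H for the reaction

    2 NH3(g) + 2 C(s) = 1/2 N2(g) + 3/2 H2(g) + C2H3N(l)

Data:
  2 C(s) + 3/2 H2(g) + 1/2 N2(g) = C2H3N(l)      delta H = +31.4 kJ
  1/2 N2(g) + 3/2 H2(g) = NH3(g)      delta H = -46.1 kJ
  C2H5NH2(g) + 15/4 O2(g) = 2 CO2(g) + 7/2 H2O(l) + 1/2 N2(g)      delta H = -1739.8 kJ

equation 1 as written (C2H3N(l) already on the product side): +31.4 kJ
equation 2 reversed and × 2 (NH3(g) must end up as a reactant; scale by 2 for the 2 NH3(g)): (-2)·(-46.1) = +92.2 kJ
equation 3: not needed (CO2(g) appears nowhere else).
delta H = (1)·(+31.4) + (-2)·(-46.1) = 123.6 kJ

delta H = 123.6 kJ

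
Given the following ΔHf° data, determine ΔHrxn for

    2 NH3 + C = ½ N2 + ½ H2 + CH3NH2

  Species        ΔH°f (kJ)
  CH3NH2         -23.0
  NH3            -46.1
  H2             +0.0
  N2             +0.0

Products: 1/2·(+0.0) + 1/2·(+0.0) + 1·(-23.0) = -23.0
Reactants: 2·(-46.1) + 1·(+0.0) = -92.2
ΔHrxn = (-23.0) − (-92.2) = 69.2 kJ

ΔHrxn = 69.2 kJ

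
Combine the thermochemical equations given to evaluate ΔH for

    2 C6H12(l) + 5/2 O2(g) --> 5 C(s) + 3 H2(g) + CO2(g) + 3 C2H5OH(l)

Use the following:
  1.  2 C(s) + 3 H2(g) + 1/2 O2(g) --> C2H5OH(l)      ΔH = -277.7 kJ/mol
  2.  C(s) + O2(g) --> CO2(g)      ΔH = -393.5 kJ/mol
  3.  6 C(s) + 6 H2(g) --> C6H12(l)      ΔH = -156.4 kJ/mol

eq. 1 × 3: (3)·(-277.7) = -833.1 kJ/mol
eq. 2 as written: -393.5 kJ/mol
eq. 3 reversed and × 2: (-2)·(-156.4) = +312.8 kJ/mol
By Hess's law, ΔH = (3)·(-277.7) + (1)·(-393.5) + (-2)·(-156.4) = -913.8 kJ/mol

ΔH = -913.8 kJ/mol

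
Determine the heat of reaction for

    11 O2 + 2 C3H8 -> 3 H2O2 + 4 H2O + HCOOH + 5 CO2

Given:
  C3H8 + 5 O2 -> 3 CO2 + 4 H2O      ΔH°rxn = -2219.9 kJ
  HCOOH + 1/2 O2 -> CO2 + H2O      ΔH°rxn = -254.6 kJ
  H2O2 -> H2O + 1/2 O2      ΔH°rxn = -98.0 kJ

ΔH°rxn = -3891.2 kJ

equation 1 × 2 (scale by 2 for the 2 C3H8): (2)·(-2219.9) = -4439.8 kJ
equation 2 reversed (reverse to put HCOOH on the product side): +254.6 kJ
equation 3 reversed and × 3 (H2O2 must end up as a product; scale by 3 for the 3 H2O2): (-3)·(-98.0) = +294.0 kJ
Since enthalpy is a state function, ΔH°rxn = (2)·(-2219.9) + (-1)·(-254.6) + (-3)·(-98.0) = -3891.2 kJ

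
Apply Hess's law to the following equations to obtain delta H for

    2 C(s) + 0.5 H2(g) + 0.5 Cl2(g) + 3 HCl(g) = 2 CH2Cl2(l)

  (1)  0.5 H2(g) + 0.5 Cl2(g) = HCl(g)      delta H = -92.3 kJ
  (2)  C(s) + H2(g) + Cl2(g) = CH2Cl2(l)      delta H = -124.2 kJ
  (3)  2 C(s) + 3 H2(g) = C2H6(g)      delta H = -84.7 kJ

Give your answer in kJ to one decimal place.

(1) reversed and × 3: (-3)·(-92.3) = +276.9 kJ
(2) × 2: (2)·(-124.2) = -248.4 kJ
(3): not needed.
delta H = (+276.9) + (-248.4) = 28.5 kJ

delta H = 28.5 kJ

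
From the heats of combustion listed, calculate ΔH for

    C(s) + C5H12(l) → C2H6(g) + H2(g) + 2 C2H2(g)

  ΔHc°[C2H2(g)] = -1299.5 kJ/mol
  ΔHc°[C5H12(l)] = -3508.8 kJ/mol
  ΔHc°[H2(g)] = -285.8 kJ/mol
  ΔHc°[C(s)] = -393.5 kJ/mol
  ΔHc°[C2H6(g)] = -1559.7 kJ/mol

ΔH = 542.2 kJ/mol

With combustion enthalpies, reactants minus products:
= [1·(-393.5) + 1·(-3508.8)] − [1·(-1559.7) + 1·(-285.8) + 2·(-1299.5)]
= 542.2 kJ/mol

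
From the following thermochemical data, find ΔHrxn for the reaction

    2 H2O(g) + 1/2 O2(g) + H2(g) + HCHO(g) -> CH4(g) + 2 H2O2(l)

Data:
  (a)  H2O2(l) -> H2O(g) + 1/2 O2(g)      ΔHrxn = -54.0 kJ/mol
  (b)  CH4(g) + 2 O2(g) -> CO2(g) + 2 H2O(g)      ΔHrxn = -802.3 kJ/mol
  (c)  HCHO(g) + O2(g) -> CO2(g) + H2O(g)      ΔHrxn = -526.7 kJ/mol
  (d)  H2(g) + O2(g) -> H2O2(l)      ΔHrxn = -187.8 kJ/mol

(a) reversed: +54.0 kJ/mol
(b) reversed (CH4(g) must end up as a product): +802.3 kJ/mol
(c) as written (HCHO(g) already on the reactant side): -526.7 kJ/mol
(d) as written (H2(g) already on the reactant side): -187.8 kJ/mol
By Hess's law, ΔHrxn = (-1)·(-54.0) + (-1)·(-802.3) + (1)·(-526.7) + (1)·(-187.8) = 141.8 kJ/mol

ΔHrxn = 141.8 kJ/mol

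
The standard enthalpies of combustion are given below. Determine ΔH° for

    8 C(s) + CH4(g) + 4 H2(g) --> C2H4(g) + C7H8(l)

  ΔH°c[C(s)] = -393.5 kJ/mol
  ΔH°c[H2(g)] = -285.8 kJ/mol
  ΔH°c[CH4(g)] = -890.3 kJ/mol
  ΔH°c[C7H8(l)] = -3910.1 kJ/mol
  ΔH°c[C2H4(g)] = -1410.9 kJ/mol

Using ΔH = Σ nΔHc°(reactants) − Σ nΔHc°(products):
= [8·(-393.5) + 1·(-890.3) + 4·(-285.8)] − [1·(-1410.9) + 1·(-3910.1)]
= 139.5 kJ/mol

ΔH° = 139.5 kJ/mol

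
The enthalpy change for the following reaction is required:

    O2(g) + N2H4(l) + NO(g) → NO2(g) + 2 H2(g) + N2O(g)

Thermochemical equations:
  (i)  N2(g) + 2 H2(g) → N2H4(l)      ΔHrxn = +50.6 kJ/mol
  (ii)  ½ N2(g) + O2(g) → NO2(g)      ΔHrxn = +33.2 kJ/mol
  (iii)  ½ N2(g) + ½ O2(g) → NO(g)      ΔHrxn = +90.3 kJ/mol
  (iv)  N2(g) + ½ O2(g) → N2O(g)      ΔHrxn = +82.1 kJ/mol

ΔHrxn = -25.6 kJ/mol

(i) reversed (N2H4(l) must end up as a reactant): -50.6 kJ/mol
(ii) as written (NO2(g) already on the product side): +33.2 kJ/mol
(iii) reversed (reverse to put NO(g) on the reactant side): -90.3 kJ/mol
(iv) as written (N2O(g) already on the product side): +82.1 kJ/mol
ΔHrxn = (-1)·(+50.6) + (1)·(+33.2) + (-1)·(+90.3) + (1)·(+82.1) = -25.6 kJ/mol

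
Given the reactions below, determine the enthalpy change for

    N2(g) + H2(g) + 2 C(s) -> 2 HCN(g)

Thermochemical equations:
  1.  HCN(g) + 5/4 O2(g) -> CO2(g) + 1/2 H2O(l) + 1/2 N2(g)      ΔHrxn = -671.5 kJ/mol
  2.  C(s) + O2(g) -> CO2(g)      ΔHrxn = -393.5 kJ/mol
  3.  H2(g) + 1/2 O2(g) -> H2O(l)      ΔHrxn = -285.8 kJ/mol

eq. 1 reversed and × 2 (reverse to put HCN(g) on the product side; ×2 to match 2 HCN(g) in the target): (-2)·(-671.5) = +1343.0 kJ/mol
eq. 2 × 2 (scale by 2 for the 2 C(s)): (2)·(-393.5) = -787.0 kJ/mol
eq. 3 as written (H2(g) already on the reactant side): -285.8 kJ/mol
ΔHrxn = (-2)·(-671.5) + (2)·(-393.5) + (1)·(-285.8) = 270.2 kJ/mol

ΔHrxn = 270.2 kJ/mol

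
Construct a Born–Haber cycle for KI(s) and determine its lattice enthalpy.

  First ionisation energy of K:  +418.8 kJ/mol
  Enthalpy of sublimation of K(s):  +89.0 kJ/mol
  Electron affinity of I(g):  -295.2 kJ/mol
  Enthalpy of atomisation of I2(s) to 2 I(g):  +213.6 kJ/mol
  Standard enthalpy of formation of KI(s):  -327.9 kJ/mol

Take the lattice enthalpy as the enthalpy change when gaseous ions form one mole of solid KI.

ΔHf° = 1·ΔHsub + 1·(ΣIE) + 1/2·D(I2) + 1·EA + U
-327.9 = 1·(+89.0) + 1·(+418.8) + 1/2·(+213.6) + 1·(-295.2) + U
U = -327.9 − (+319.4) = -647.3 kJ/mol

U = -647.3 kJ/mol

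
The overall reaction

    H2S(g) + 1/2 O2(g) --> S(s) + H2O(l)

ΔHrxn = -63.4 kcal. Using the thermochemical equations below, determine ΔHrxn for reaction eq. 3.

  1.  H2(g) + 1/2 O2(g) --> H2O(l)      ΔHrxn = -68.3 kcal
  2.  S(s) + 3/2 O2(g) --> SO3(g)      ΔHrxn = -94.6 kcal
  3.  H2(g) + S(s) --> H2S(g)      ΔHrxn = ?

ΔHrxn = -4.9 kcal

eq. 1 as written (H2O(l) already on the product side): -68.3 kcal
eq. 2: not needed (SO3(g) appears nowhere else).
eq. 3 reversed (H2S(g) must end up as a reactant): contributes −x
-63.4 = (-68.3) − x
x = (-63.4 − (-68.3)) / (-1) = -4.9 kcal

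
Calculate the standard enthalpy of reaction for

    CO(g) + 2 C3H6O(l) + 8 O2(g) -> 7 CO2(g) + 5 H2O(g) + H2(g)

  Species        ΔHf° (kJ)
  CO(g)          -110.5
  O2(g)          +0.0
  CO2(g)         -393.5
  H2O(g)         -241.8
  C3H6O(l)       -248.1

ΔH°rxn = -3356.8 kJ

ΔH°rxn = Σ nΔHf°(products) − Σ nΔHf°(reactants).
Products: 7·(-393.5) + 5·(-241.8) + 1·(+0.0) = -3963.5
Reactants: 1·(-110.5) + 2·(-248.1) + 8·(+0.0) = -606.7
ΔH°rxn = (-3963.5) − (-606.7) = -3356.8 kJ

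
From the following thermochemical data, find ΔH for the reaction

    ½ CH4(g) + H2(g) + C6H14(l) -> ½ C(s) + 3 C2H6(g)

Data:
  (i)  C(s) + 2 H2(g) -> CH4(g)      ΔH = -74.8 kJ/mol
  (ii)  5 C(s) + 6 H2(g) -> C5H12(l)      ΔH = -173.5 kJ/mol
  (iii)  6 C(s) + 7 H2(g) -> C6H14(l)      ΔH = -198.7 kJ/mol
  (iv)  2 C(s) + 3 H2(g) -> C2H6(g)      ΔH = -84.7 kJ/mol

ΔH = -18.0 kJ/mol

(i) reversed and × 1/2 (reverse to put CH4(g) on the reactant side; ×1/2 to match 1/2 CH4(g) in the target): (-1/2)·(-74.8) = +37.4 kJ/mol
(ii): not needed (C5H12(l) appears nowhere else).
(iii) reversed (reverse to put C6H14(l) on the reactant side): +198.7 kJ/mol
(iv) × 3 (scale by 3 for the 3 C2H6(g)): (3)·(-84.7) = -254.1 kJ/mol
Combining the equations, ΔH = (-1/2)·(-74.8) + (-1)·(-198.7) + (3)·(-84.7) = -18.0 kJ/mol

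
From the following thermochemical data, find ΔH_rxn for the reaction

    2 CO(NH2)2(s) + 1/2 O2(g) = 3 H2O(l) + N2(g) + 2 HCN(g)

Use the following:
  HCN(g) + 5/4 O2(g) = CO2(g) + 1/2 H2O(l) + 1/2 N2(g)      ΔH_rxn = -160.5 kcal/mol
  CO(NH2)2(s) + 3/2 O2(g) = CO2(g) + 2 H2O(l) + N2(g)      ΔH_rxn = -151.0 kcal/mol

equation 1 reversed and × 2: (-2)·(-160.5) = +321.0 kcal/mol
equation 2 × 2: (2)·(-151.0) = -302.0 kcal/mol
By Hess's law, ΔH_rxn = (+321.0) + (-302.0) = 19.0 kcal/mol

ΔH_rxn = 19.0 kcal/mol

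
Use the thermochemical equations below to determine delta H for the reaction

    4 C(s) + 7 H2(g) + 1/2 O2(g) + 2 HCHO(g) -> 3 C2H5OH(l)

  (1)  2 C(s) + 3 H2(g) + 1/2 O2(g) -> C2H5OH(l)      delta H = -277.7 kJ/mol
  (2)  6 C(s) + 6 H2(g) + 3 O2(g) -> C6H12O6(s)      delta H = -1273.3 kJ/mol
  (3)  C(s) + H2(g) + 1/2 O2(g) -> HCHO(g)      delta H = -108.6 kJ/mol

(1) × 3 (×3 to match 3 C2H5OH(l) in the target): (3)·(-277.7) = -833.1 kJ/mol
(2): not needed (C6H12O6(s) appears nowhere else).
(3) reversed and × 2 (reverse to put HCHO(g) on the reactant side; ×2 to match 2 HCHO(g) in the target): (-2)·(-108.6) = +217.2 kJ/mol
delta H = (3)·(-277.7) + (-2)·(-108.6) = -615.9 kJ/mol

delta H = -615.9 kJ/mol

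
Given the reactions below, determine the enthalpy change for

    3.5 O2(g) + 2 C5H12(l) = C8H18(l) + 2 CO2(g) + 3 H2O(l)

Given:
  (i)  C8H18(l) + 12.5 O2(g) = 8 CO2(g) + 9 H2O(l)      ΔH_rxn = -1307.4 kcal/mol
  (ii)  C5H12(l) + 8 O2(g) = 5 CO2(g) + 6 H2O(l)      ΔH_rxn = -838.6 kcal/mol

(i) reversed (reverse to put C8H18(l) on the product side): +1307.4 kcal/mol
(ii) × 2 (scale by 2 for the 2 C5H12(l)): (2)·(-838.6) = -1677.2 kcal/mol
Since enthalpy is a state function, ΔH_rxn = (-1)·(-1307.4) + (2)·(-838.6) = -369.8 kcal/mol

ΔH_rxn = -369.8 kcal/mol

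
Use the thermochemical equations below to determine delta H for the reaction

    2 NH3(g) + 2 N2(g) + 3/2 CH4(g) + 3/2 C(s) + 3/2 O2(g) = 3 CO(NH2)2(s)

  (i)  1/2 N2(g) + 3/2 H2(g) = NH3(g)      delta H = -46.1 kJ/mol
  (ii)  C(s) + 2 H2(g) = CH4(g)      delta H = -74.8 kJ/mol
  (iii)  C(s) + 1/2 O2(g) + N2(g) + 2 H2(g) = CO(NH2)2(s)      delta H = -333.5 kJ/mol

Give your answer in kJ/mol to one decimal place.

(i) reversed and × 2: (-2)·(-46.1) = +92.2 kJ/mol
(ii) reversed and × 3/2: (-3/2)·(-74.8) = +112.2 kJ/mol
(iii) × 3: (3)·(-333.5) = -1000.5 kJ/mol
Since enthalpy is a state function, delta H = (+92.2) + (+112.2) + (-1000.5) = -796.1 kJ/mol

delta H = -796.1 kJ/mol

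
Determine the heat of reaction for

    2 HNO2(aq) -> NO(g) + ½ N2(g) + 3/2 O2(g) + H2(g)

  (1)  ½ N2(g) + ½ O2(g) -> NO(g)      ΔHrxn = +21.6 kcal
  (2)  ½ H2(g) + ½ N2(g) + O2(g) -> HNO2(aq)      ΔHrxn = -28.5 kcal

ΔHrxn = 78.6 kcal

(1) as written (NO(g) already on the product side): +21.6 kcal
(2) reversed and × 2 (HNO2(aq) must end up as a reactant; ×2 to match 2 HNO2(aq) in the target): (-2)·(-28.5) = +57.0 kcal
ΔHrxn = (1)·(+21.6) + (-2)·(-28.5) = 78.6 kcal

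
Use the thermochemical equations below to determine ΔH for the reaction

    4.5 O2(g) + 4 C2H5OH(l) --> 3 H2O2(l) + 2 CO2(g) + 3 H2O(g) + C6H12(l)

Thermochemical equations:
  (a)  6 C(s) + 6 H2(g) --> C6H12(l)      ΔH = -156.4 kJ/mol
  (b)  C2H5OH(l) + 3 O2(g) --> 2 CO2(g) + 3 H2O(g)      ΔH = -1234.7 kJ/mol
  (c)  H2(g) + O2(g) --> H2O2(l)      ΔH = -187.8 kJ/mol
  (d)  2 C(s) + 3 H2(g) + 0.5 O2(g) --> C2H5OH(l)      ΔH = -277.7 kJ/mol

ΔH = -1121.4 kJ/mol

(a) as written: -156.4 kJ/mol
(b) as written: -1234.7 kJ/mol
(c) × 3: (3)·(-187.8) = -563.4 kJ/mol
(d) reversed and × 3: (-3)·(-277.7) = +833.1 kJ/mol
ΔH = (-156.4) + (-1234.7) + (-563.4) + (+833.1) = -1121.4 kJ/mol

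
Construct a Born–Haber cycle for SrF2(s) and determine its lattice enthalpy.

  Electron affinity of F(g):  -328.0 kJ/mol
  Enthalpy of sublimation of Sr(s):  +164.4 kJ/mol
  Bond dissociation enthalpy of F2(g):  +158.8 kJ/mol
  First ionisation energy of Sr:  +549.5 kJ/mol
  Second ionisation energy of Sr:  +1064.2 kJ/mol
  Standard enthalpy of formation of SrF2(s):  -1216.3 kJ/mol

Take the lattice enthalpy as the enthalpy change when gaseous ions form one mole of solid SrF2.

ΔHf° = 1·ΔHsub + 1·(ΣIE) + 1·D(F2) + 2·EA + U
-1216.3 = 1·(+164.4) + 1·(+1613.7) + 1·(+158.8) + 2·(-328.0) + U
U = -1216.3 − (+1280.9) = -2497.2 kJ/mol

U = -2497.2 kJ/mol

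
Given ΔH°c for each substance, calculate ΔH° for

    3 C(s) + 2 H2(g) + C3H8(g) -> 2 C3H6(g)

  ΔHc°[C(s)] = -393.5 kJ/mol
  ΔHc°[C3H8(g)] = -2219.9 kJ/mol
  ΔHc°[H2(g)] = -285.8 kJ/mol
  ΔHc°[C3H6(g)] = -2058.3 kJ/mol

Using ΔH = Σ nΔHc°(reactants) − Σ nΔHc°(products):
= [3·(-393.5) + 2·(-285.8) + 1·(-2219.9)] − [2·(-2058.3)]
= 144.6 kJ/mol

ΔH° = 144.6 kJ/mol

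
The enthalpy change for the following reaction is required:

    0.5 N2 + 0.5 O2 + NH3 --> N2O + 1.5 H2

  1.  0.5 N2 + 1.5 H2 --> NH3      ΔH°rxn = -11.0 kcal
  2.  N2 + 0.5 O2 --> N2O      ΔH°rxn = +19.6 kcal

ΔH°rxn = 30.6 kcal

eq. 1 reversed (reverse to put NH3 on the reactant side): +11.0 kcal
eq. 2 as written (N2O already on the product side): +19.6 kcal
By Hess's law, ΔH°rxn = (+11.0) + (+19.6) = 30.6 kcal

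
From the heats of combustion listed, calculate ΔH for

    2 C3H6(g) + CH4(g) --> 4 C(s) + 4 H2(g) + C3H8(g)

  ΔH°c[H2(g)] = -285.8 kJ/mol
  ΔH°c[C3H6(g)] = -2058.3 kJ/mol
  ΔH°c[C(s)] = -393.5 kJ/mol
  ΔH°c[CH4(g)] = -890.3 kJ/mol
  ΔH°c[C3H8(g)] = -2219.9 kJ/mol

ΔH = -69.8 kJ/mol

Using ΔH = Σ nΔHc°(reactants) − Σ nΔHc°(products):
= [2·(-2058.3) + 1·(-890.3)] − [4·(-393.5) + 4·(-285.8) + 1·(-2219.9)]
= -69.8 kJ/mol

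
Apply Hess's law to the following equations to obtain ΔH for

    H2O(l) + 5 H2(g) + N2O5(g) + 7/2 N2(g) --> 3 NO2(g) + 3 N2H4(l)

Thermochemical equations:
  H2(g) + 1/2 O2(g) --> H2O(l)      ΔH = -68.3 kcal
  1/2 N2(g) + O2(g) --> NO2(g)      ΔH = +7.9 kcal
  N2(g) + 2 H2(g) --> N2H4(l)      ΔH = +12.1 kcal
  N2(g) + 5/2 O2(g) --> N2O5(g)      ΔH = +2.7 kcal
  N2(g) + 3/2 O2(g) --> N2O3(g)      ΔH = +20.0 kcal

ΔH = 125.6 kcal

equation 1 reversed: +68.3 kcal
equation 2 × 3: (3)·(+7.9) = +23.7 kcal
equation 3 × 3: (3)·(+12.1) = +36.3 kcal
equation 4 reversed: -2.7 kcal
equation 5: not needed.
ΔH = (+68.3) + (+23.7) + (+36.3) + (-2.7) = 125.6 kcal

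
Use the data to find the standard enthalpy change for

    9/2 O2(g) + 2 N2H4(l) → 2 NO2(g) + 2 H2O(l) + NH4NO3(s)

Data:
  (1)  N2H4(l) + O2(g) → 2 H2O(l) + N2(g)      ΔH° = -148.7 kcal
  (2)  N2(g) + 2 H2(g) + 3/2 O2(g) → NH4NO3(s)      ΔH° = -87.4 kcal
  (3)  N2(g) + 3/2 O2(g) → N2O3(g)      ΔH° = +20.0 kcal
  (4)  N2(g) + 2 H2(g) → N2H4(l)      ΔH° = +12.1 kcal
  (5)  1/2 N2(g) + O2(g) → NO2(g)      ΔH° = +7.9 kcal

ΔH° = -232.4 kcal

(1) as written: -148.7 kcal
(2) as written: -87.4 kcal
(3): not needed.
(4) reversed: -12.1 kcal
(5) × 2: (2)·(+7.9) = +15.8 kcal
By Hess's law, ΔH° = (1)·(-148.7) + (1)·(-87.4) + (-1)·(+12.1) + (2)·(+7.9) = -232.4 kcal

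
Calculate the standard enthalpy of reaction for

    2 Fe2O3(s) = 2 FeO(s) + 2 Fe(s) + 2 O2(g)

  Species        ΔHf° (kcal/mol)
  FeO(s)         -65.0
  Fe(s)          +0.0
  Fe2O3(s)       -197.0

ΔH° = 264.0 kcal/mol

ΔH°rxn = Σ nΔHf°(products) − Σ nΔHf°(reactants).
Products: 2·(-65.0) + 2·(+0.0) + 2·(+0.0) = -130.0
Reactants: 2·(-197.0) = -394.0
ΔH° = (-130.0) − (-394.0) = 264.0 kcal/mol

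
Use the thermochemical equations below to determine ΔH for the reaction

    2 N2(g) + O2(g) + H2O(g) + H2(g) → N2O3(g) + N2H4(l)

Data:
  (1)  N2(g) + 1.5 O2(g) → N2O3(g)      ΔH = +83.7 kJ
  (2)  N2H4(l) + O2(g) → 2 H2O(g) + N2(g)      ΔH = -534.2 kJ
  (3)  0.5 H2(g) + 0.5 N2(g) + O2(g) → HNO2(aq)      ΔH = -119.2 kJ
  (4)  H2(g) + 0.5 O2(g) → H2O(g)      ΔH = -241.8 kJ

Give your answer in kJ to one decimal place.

(1) as written: +83.7 kJ
(2) reversed: +534.2 kJ
(3): not needed.
(4) as written: -241.8 kJ
ΔH = (1)·(+83.7) + (-1)·(-534.2) + (1)·(-241.8) = 376.1 kJ

ΔH = 376.1 kJ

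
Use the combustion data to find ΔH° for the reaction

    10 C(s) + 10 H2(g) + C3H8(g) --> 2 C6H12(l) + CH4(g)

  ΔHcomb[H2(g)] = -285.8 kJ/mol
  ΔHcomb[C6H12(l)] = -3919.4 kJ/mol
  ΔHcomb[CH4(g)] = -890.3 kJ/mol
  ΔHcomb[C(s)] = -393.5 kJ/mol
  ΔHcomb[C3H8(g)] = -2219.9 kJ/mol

Using ΔH = Σ nΔHc°(reactants) − Σ nΔHc°(products):
= [10·(-393.5) + 10·(-285.8) + 1·(-2219.9)] − [2·(-3919.4) + 1·(-890.3)]
= -283.8 kJ/mol

ΔH° = -283.8 kJ/mol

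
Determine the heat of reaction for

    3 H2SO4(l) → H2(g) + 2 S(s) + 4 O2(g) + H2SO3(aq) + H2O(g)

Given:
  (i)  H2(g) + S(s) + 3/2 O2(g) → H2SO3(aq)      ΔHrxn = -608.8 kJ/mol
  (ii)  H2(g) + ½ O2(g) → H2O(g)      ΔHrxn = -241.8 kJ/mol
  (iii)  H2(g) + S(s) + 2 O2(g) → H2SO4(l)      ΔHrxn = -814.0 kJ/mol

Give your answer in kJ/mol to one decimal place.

ΔHrxn = 1591.4 kJ/mol

(i) as written: -608.8 kJ/mol
(ii) as written: -241.8 kJ/mol
(iii) reversed and × 3: (-3)·(-814.0) = +2442.0 kJ/mol
ΔHrxn = (-608.8) + (-241.8) + (+2442.0) = 1591.4 kJ/mol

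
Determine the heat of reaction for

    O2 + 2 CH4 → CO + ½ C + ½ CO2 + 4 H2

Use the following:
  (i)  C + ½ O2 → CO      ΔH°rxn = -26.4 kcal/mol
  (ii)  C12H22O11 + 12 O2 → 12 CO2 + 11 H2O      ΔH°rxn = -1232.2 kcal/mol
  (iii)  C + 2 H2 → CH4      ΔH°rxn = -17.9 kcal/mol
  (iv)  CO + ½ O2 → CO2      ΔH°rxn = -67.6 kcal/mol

(i) × 3/2: (3/2)·(-26.4) = -39.6 kcal/mol
(ii): not needed (H2O appears nowhere else).
(iii) reversed and × 2 (reverse to put CH4 on the reactant side; ×2 to match 2 CH4 in the target): (-2)·(-17.9) = +35.8 kcal/mol
(iv) × 1/2: (1/2)·(-67.6) = -33.8 kcal/mol
Summing the manipulated equations, ΔH°rxn = (-39.6) + (+35.8) + (-33.8) = -37.6 kcal/mol

ΔH°rxn = -37.6 kcal/mol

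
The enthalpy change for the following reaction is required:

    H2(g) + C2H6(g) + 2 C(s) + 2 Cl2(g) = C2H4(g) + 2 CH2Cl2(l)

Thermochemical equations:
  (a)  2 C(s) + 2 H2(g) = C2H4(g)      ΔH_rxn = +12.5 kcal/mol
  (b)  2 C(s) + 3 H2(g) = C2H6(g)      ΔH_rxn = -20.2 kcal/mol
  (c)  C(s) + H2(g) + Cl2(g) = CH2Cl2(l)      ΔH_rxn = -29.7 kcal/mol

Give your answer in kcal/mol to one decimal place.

(a) as written: +12.5 kcal/mol
(b) reversed: +20.2 kcal/mol
(c) × 2: (2)·(-29.7) = -59.4 kcal/mol
Since enthalpy is a state function, ΔH_rxn = (1)·(+12.5) + (-1)·(-20.2) + (2)·(-29.7) = -26.7 kcal/mol

ΔH_rxn = -26.7 kcal/mol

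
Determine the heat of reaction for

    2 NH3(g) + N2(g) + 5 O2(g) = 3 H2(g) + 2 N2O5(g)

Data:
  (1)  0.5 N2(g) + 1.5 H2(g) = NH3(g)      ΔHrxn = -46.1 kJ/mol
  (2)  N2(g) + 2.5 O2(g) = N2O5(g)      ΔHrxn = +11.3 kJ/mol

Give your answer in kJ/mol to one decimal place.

(1) reversed and × 2 (NH3(g) must end up as a reactant; scale by 2 for the 2 NH3(g)): (-2)·(-46.1) = +92.2 kJ/mol
(2) × 2 (scale by 2 for the 2 N2O5(g)): (2)·(+11.3) = +22.6 kJ/mol
Summing the manipulated equations, ΔHrxn = (+92.2) + (+22.6) = 114.8 kJ/mol

ΔHrxn = 114.8 kJ/mol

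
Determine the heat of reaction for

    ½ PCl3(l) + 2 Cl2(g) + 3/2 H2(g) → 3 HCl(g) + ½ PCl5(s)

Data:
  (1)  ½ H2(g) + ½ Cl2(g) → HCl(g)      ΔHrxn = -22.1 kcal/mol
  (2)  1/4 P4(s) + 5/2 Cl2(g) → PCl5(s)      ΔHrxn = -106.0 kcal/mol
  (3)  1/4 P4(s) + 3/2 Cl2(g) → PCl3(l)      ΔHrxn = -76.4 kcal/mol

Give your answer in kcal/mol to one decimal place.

(1) × 3: (3)·(-22.1) = -66.3 kcal/mol
(2) × 1/2: (1/2)·(-106.0) = -53.0 kcal/mol
(3) reversed and × 1/2: (-1/2)·(-76.4) = +38.2 kcal/mol
ΔHrxn = (-66.3) + (-53.0) + (+38.2) = -81.1 kcal/mol

ΔHrxn = -81.1 kcal/mol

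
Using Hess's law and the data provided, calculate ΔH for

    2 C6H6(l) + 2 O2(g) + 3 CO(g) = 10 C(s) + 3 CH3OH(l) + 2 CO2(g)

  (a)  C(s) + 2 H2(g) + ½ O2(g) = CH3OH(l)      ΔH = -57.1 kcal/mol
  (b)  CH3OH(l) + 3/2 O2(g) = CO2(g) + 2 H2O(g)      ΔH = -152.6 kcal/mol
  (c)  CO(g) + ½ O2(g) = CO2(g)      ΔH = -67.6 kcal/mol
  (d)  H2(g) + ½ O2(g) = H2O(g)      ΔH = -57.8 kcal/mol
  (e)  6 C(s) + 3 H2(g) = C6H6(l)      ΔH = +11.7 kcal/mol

(a) × 2: (2)·(-57.1) = -114.2 kcal/mol
(b) reversed: +152.6 kcal/mol
(c) × 3 (×3 to match 3 CO(g) in the target): (3)·(-67.6) = -202.8 kcal/mol
(d) × 2: (2)·(-57.8) = -115.6 kcal/mol
(e) reversed and × 2 (reverse to put C6H6(l) on the reactant side; scale by 2 for the 2 C6H6(l)): (-2)·(+11.7) = -23.4 kcal/mol
Combining the equations, ΔH = (-114.2) + (+152.6) + (-202.8) + (-115.6) + (-23.4) = -303.4 kcal/mol

ΔH = -303.4 kcal/mol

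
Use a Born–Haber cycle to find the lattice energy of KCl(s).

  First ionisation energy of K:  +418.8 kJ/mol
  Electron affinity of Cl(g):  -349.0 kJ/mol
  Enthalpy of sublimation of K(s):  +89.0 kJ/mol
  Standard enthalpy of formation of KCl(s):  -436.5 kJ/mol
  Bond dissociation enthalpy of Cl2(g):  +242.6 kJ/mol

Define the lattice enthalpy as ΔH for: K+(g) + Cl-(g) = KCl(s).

U = -716.6 kJ/mol

ΔHf° = 1·ΔHsub + 1·(ΣIE) + 1/2·D(Cl2) + 1·EA + U
-436.5 = 1·(+89.0) + 1·(+418.8) + 1/2·(+242.6) + 1·(-349.0) + U
U = -436.5 − (+280.1) = -716.6 kJ/mol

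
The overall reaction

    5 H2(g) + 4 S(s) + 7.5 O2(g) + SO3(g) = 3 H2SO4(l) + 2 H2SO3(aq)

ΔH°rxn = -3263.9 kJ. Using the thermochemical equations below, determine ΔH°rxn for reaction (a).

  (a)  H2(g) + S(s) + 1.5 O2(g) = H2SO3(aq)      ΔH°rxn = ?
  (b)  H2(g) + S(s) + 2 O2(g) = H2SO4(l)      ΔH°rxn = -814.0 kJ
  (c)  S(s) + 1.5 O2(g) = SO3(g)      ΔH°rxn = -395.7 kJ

ΔH°rxn = -608.8 kJ

(a) × 2 (scale by 2 for the 2 H2SO3(aq)): contributes 2·x
(b) × 3 (scale by 3 for the 3 H2SO4(l)): (3)·(-814.0) = -2442.0 kJ
(c) reversed (SO3(g) must end up as a reactant): +395.7 kJ
-3263.9 = (-2442.0) + (+395.7) + 2·x
x = (-3263.9 − (-2046.3)) / (2) = -608.8 kJ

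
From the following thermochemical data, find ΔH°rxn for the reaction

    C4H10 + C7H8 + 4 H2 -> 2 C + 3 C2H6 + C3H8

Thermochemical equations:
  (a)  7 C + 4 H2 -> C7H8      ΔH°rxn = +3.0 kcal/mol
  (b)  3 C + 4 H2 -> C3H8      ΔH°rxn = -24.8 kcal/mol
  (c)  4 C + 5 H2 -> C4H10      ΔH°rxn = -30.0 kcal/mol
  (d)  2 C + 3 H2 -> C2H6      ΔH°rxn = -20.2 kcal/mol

ΔH°rxn = -58.4 kcal/mol

(a) reversed (C7H8 must end up as a reactant): -3.0 kcal/mol
(b) as written (C3H8 already on the product side): -24.8 kcal/mol
(c) reversed (C4H10 must end up as a reactant): +30.0 kcal/mol
(d) × 3 (×3 to match 3 C2H6 in the target): (3)·(-20.2) = -60.6 kcal/mol
ΔH°rxn = (-3.0) + (-24.8) + (+30.0) + (-60.6) = -58.4 kcal/mol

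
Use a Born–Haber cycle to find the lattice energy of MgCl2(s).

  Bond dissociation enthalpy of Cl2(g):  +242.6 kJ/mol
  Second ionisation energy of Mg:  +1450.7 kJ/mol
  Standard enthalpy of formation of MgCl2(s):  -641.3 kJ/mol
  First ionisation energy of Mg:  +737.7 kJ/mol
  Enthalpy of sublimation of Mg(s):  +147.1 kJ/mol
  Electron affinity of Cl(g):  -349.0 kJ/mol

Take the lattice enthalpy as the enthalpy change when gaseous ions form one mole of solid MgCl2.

ΔHf° = 1·ΔHsub + 1·(ΣIE) + 1·D(Cl2) + 2·EA + U
-641.3 = 1·(+147.1) + 1·(+2188.4) + 1·(+242.6) + 2·(-349.0) + U
U = -641.3 − (+1880.1) = -2521.4 kJ/mol

U = -2521.4 kJ/mol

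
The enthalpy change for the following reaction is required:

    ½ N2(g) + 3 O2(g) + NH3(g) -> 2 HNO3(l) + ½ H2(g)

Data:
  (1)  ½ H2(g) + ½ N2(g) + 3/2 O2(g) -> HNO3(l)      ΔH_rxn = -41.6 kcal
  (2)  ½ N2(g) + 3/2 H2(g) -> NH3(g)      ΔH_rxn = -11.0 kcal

ΔH_rxn = -72.2 kcal

(1) × 2 (×2 to match 2 HNO3(l) in the target): (2)·(-41.6) = -83.2 kcal
(2) reversed (reverse to put NH3(g) on the reactant side): +11.0 kcal
ΔH_rxn = (2)·(-41.6) + (-1)·(-11.0) = -72.2 kcal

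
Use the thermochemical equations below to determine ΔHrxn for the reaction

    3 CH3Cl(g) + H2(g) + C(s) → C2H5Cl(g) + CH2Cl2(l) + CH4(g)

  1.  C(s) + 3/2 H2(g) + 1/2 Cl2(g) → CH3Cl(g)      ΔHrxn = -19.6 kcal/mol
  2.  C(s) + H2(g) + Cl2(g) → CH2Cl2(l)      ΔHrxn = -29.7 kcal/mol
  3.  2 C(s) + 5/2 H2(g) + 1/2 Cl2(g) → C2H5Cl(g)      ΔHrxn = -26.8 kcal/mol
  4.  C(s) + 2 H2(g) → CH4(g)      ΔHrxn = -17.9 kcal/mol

ΔHrxn = -15.6 kcal/mol

eq. 1 reversed and × 3: (-3)·(-19.6) = +58.8 kcal/mol
eq. 2 as written: -29.7 kcal/mol
eq. 3 as written: -26.8 kcal/mol
eq. 4 as written: -17.9 kcal/mol
ΔHrxn = (-3)·(-19.6) + (1)·(-29.7) + (1)·(-26.8) + (1)·(-17.9) = -15.6 kcal/mol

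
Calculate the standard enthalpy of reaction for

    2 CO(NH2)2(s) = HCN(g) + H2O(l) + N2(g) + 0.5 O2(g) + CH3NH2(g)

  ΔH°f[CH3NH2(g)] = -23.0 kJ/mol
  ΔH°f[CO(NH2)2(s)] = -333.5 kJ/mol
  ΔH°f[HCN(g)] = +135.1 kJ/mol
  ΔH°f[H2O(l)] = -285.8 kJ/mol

Products: 1·(+135.1) + 1·(-285.8) + 1·(+0.0) + 1/2·(+0.0) + 1·(-23.0) = -173.7
Reactants: 2·(-333.5) = -667.0
ΔH°rxn = (-173.7) − (-667.0) = 493.3 kJ/mol

ΔH°rxn = 493.3 kJ/mol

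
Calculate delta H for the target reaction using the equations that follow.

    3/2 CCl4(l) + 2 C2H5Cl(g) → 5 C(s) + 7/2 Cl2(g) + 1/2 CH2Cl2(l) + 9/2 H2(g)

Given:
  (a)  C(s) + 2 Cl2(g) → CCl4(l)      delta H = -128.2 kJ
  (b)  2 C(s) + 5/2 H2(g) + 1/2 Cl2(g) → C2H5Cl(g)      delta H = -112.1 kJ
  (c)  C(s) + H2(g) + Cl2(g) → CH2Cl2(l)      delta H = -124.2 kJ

(a) reversed and × 3/2 (CCl4(l) must end up as a reactant; ×3/2 to match 3/2 CCl4(l) in the target): (-3/2)·(-128.2) = +192.3 kJ
(b) reversed and × 2 (reverse to put C2H5Cl(g) on the reactant side; scale by 2 for the 2 C2H5Cl(g)): (-2)·(-112.1) = +224.2 kJ
(c) × 1/2 (scale by 1/2 for the 1/2 CH2Cl2(l)): (1/2)·(-124.2) = -62.1 kJ
Combining the equations, delta H = (+192.3) + (+224.2) + (-62.1) = 354.4 kJ

delta H = 354.4 kJ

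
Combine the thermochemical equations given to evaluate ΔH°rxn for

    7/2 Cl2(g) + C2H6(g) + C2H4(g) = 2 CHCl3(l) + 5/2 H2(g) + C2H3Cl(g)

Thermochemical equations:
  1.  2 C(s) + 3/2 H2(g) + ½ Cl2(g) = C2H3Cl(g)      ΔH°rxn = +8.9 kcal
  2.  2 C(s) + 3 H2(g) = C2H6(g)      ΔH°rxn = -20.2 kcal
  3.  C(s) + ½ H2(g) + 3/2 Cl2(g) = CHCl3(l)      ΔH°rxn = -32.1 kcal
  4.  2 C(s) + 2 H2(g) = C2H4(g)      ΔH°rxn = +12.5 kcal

eq. 1 as written (C2H3Cl(g) already on the product side): +8.9 kcal
eq. 2 reversed (C2H6(g) must end up as a reactant): +20.2 kcal
eq. 3 × 2 (×2 to match 2 CHCl3(l) in the target): (2)·(-32.1) = -64.2 kcal
eq. 4 reversed (reverse to put C2H4(g) on the reactant side): -12.5 kcal
Summing the manipulated equations, ΔH°rxn = (1)·(+8.9) + (-1)·(-20.2) + (2)·(-32.1) + (-1)·(+12.5) = -47.6 kcal

ΔH°rxn = -47.6 kcal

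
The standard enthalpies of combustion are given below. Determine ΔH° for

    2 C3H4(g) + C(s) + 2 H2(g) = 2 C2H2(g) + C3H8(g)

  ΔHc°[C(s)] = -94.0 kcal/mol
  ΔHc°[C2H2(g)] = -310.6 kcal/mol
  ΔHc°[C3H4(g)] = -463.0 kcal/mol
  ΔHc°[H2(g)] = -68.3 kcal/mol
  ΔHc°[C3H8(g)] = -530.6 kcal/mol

Using ΔH = Σ nΔHc°(reactants) − Σ nΔHc°(products):
= [2·(-463.0) + 1·(-94.0) + 2·(-68.3)] − [2·(-310.6) + 1·(-530.6)]
= -4.8 kcal/mol

ΔH° = -4.8 kcal/mol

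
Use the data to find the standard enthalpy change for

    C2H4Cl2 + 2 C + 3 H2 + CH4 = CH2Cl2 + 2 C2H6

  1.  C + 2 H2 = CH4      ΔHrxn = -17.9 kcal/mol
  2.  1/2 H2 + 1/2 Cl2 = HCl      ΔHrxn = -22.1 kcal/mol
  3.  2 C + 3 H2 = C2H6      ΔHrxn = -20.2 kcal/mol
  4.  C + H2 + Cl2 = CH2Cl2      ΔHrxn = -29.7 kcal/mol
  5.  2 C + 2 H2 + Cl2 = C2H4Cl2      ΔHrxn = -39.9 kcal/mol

ΔHrxn = -12.3 kcal/mol

eq. 1 reversed (CH4 must end up as a reactant): +17.9 kcal/mol
eq. 2: not needed (HCl appears nowhere else).
eq. 3 × 2 (×2 to match 2 C2H6 in the target): (2)·(-20.2) = -40.4 kcal/mol
eq. 4 as written (CH2Cl2 already on the product side): -29.7 kcal/mol
eq. 5 reversed (C2H4Cl2 must end up as a reactant): +39.9 kcal/mol
ΔHrxn = (+17.9) + (-40.4) + (-29.7) + (+39.9) = -12.3 kcal/mol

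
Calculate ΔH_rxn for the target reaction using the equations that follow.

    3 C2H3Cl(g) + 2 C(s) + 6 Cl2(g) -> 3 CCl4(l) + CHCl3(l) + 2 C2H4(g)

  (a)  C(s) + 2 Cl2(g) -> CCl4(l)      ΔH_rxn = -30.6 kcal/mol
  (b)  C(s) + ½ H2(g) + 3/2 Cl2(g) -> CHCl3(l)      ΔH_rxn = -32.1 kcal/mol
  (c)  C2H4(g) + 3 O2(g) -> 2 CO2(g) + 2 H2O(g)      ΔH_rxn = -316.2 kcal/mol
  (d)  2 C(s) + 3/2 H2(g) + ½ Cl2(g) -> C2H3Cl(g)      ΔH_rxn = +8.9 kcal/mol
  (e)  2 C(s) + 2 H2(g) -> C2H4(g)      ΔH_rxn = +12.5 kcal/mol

(a) × 3: (3)·(-30.6) = -91.8 kcal/mol
(b) as written: -32.1 kcal/mol
(c): not needed.
(d) reversed and × 3: (-3)·(+8.9) = -26.7 kcal/mol
(e) × 2: (2)·(+12.5) = +25.0 kcal/mol
Combining the equations, ΔH_rxn = (-91.8) + (-32.1) + (-26.7) + (+25.0) = -125.6 kcal/mol

ΔH_rxn = -125.6 kcal/mol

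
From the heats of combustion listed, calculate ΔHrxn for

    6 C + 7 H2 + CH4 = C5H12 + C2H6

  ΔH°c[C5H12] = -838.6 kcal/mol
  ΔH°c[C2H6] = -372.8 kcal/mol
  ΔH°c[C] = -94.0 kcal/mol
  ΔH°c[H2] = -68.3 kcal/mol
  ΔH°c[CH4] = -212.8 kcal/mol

With combustion enthalpies, reactants minus products:
= [6·(-94.0) + 7·(-68.3) + 1·(-212.8)] − [1·(-838.6) + 1·(-372.8)]
= -43.5 kcal/mol

ΔHrxn = -43.5 kcal/mol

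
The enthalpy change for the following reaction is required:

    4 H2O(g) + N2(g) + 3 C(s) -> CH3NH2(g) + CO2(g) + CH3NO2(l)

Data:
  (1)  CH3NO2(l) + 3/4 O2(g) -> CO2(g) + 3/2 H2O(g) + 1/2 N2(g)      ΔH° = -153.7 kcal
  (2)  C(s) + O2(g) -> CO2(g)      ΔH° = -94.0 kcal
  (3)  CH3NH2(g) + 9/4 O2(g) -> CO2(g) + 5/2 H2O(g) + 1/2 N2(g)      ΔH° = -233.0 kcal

ΔH° = 104.7 kcal

(1) reversed (CH3NO2(l) must end up as a product): +153.7 kcal
(2) × 3 (scale by 3 for the 3 C(s)): (3)·(-94.0) = -282.0 kcal
(3) reversed (reverse to put CH3NH2(g) on the product side): +233.0 kcal
ΔH° = (+153.7) + (-282.0) + (+233.0) = 104.7 kcal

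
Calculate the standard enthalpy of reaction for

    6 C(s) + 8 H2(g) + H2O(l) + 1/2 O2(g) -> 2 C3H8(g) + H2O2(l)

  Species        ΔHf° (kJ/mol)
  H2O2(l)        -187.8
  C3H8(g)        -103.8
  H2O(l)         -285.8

ΔH_rxn = -109.6 kJ/mol

ΔH°rxn = Σ nΔHf°(products) − Σ nΔHf°(reactants).
Products: 2·(-103.8) + 1·(-187.8) = -395.4
Reactants: 6·(+0.0) + 8·(+0.0) + 1·(-285.8) + 1/2·(+0.0) = -285.8
ΔH_rxn = (-395.4) − (-285.8) = -109.6 kJ/mol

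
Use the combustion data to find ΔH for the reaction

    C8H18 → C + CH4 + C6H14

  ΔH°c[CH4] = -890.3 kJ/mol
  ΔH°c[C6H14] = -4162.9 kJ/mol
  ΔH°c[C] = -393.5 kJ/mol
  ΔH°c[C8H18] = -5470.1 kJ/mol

Using ΔH = Σ nΔHc°(reactants) − Σ nΔHc°(products):
= [1·(-5470.1)] − [1·(-393.5) + 1·(-890.3) + 1·(-4162.9)]
= -23.4 kJ/mol

ΔH = -23.4 kJ/mol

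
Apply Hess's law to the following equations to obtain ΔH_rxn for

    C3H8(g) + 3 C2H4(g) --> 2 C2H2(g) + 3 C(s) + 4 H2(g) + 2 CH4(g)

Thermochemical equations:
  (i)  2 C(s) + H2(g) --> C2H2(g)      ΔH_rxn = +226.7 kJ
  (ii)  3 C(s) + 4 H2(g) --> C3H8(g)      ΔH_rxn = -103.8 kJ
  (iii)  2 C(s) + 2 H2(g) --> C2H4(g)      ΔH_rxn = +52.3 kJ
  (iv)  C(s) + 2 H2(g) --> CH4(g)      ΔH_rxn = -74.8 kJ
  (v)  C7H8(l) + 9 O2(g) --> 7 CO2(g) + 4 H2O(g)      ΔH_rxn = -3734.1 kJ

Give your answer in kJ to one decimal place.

(i) × 2: (2)·(+226.7) = +453.4 kJ
(ii) reversed: +103.8 kJ
(iii) reversed and × 3: (-3)·(+52.3) = -156.9 kJ
(iv) × 2: (2)·(-74.8) = -149.6 kJ
(v): not needed.
Summing the manipulated equations, ΔH_rxn = (2)·(+226.7) + (-1)·(-103.8) + (-3)·(+52.3) + (2)·(-74.8) = 250.7 kJ

ΔH_rxn = 250.7 kJ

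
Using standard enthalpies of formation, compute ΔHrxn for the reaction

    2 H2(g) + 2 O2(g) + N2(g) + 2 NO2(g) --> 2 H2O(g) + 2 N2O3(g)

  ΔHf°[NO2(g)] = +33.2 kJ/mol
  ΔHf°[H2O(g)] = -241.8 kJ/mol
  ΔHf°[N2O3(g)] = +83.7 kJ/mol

Products: 2·(-241.8) + 2·(+83.7) = -316.2
Reactants: 2·(+0.0) + 2·(+0.0) + 1·(+0.0) + 2·(+33.2) = +66.4
ΔHrxn = (-316.2) − (+66.4) = -382.6 kJ/mol

ΔHrxn = -382.6 kJ/mol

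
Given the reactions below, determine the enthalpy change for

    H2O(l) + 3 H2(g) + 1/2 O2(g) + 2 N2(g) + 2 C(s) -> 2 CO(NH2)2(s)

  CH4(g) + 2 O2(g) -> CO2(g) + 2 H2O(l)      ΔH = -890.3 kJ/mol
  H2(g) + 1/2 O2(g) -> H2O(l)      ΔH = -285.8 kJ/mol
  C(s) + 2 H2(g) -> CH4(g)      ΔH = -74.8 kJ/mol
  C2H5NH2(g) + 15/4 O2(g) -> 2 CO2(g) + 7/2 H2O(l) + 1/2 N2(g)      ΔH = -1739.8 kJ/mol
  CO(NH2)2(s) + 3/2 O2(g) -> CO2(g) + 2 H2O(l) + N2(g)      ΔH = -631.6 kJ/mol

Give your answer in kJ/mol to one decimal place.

ΔH = -381.2 kJ/mol

equation 1 × 2: (2)·(-890.3) = -1780.6 kJ/mol
equation 2 reversed: +285.8 kJ/mol
equation 3 × 2 (×2 to match 2 C(s) in the target): (2)·(-74.8) = -149.6 kJ/mol
equation 4: not needed (C2H5NH2(g) appears nowhere else).
equation 5 reversed and × 2 (CO(NH2)2(s) must end up as a product; ×2 to match 2 CO(NH2)2(s) in the target): (-2)·(-631.6) = +1263.2 kJ/mol
Summing the manipulated equations, ΔH = (-1780.6) + (+285.8) + (-149.6) + (+1263.2) = -381.2 kJ/mol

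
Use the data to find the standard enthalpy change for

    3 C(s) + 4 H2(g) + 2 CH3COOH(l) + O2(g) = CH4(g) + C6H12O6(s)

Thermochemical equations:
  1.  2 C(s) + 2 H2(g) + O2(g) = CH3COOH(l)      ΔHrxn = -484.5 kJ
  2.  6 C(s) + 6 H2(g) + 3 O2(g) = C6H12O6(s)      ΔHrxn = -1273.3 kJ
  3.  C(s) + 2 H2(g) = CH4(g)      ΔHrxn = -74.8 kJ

eq. 1 reversed and × 2: (-2)·(-484.5) = +969.0 kJ
eq. 2 as written: -1273.3 kJ
eq. 3 as written: -74.8 kJ
ΔHrxn = (+969.0) + (-1273.3) + (-74.8) = -379.1 kJ

ΔHrxn = -379.1 kJ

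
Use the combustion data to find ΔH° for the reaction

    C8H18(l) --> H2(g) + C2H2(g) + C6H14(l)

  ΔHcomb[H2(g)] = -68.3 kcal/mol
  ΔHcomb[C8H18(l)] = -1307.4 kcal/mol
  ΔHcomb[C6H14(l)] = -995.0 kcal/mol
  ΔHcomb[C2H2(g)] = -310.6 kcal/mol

ΔH° = 66.5 kcal/mol

Using ΔH = Σ nΔHc°(reactants) − Σ nΔHc°(products):
= [1·(-1307.4)] − [1·(-68.3) + 1·(-310.6) + 1·(-995.0)]
= 66.5 kcal/mol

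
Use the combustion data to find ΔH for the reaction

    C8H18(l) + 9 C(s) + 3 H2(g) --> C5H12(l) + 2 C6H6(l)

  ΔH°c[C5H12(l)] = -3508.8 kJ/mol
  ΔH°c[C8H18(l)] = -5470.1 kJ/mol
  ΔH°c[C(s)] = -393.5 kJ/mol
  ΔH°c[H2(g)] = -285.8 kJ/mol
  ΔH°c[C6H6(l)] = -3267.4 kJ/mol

With combustion enthalpies, reactants minus products:
= [1·(-5470.1) + 9·(-393.5) + 3·(-285.8)] − [1·(-3508.8) + 2·(-3267.4)]
= 174.6 kJ/mol

ΔH = 174.6 kJ/mol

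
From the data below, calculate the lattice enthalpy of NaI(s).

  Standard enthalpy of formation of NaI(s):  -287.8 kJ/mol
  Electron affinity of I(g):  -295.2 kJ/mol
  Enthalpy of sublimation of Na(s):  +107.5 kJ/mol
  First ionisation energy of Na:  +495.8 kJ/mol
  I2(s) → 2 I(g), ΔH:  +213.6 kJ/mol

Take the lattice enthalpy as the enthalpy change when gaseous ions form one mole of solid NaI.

ΔHf° = 1·ΔHsub + 1·(ΣIE) + 1/2·D(I2) + 1·EA + U
-287.8 = 1·(+107.5) + 1·(+495.8) + 1/2·(+213.6) + 1·(-295.2) + U
U = -287.8 − (+414.9) = -702.7 kJ/mol

U = -702.7 kJ/mol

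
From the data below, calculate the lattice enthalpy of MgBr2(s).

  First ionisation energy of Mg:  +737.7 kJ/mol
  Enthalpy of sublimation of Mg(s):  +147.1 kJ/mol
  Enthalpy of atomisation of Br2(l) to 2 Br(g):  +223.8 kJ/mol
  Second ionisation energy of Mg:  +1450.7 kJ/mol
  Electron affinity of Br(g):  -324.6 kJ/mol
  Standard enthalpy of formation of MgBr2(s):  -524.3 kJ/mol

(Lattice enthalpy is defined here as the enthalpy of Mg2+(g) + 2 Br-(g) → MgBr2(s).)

U = -2434.4 kJ/mol

ΔHf° = 1·ΔHsub + 1·(ΣIE) + 1·D(Br2) + 2·EA + U
-524.3 = 1·(+147.1) + 1·(+2188.4) + 1·(+223.8) + 2·(-324.6) + U
U = -524.3 − (+1910.1) = -2434.4 kJ/mol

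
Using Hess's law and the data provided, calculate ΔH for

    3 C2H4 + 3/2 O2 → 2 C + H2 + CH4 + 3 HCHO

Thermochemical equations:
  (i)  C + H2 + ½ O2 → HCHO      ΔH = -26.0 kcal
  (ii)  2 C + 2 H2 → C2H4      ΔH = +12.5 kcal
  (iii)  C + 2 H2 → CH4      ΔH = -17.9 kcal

(i) × 3 (×3 to match 3 HCHO in the target): (3)·(-26.0) = -78.0 kcal
(ii) reversed and × 3 (C2H4 must end up as a reactant; scale by 3 for the 3 C2H4): (-3)·(+12.5) = -37.5 kcal
(iii) as written (CH4 already on the product side): -17.9 kcal
ΔH = (-78.0) + (-37.5) + (-17.9) = -133.4 kcal

ΔH = -133.4 kcal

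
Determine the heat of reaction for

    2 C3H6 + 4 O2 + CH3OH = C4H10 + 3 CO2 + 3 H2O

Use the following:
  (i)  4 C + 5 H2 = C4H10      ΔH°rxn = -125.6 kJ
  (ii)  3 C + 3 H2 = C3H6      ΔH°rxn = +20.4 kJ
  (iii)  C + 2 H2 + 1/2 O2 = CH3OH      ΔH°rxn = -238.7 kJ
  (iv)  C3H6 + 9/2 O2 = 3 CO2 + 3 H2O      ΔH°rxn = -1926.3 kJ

ΔH°rxn = -1833.6 kJ

(i) as written: -125.6 kJ
(ii) reversed: -20.4 kJ
(iii) reversed: +238.7 kJ
(iv) as written: -1926.3 kJ
Combining the equations, ΔH°rxn = (1)·(-125.6) + (-1)·(+20.4) + (-1)·(-238.7) + (1)·(-1926.3) = -1833.6 kJ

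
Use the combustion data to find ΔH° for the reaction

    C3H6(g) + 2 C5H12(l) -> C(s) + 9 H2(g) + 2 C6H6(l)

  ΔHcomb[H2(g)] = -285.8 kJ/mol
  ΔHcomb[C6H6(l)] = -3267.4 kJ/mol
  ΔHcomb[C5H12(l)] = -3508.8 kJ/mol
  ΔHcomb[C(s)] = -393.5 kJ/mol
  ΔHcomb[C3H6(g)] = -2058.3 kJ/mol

ΔH° = 424.6 kJ/mol

With combustion enthalpies, reactants minus products:
= [1·(-2058.3) + 2·(-3508.8)] − [1·(-393.5) + 9·(-285.8) + 2·(-3267.4)]
= 424.6 kJ/mol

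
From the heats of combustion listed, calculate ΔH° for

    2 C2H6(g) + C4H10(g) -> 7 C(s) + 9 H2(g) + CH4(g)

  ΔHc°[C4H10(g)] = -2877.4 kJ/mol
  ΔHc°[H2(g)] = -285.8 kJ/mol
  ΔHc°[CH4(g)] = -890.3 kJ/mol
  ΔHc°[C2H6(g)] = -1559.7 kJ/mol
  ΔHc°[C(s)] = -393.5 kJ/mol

ΔH° = 220.2 kJ/mol

With combustion enthalpies, reactants minus products:
= [2·(-1559.7) + 1·(-2877.4)] − [7·(-393.5) + 9·(-285.8) + 1·(-890.3)]
= 220.2 kJ/mol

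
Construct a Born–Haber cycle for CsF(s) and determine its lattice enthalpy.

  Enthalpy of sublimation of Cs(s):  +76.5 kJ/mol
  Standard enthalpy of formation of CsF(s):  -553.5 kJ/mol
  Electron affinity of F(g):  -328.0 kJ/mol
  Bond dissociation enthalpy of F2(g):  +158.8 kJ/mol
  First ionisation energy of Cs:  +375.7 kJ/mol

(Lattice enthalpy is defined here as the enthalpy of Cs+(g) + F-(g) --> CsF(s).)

U = -757.1 kJ/mol

ΔHf° = 1·ΔHsub + 1·(ΣIE) + 1/2·D(F2) + 1·EA + U
-553.5 = 1·(+76.5) + 1·(+375.7) + 1/2·(+158.8) + 1·(-328.0) + U
U = -553.5 − (+203.6) = -757.1 kJ/mol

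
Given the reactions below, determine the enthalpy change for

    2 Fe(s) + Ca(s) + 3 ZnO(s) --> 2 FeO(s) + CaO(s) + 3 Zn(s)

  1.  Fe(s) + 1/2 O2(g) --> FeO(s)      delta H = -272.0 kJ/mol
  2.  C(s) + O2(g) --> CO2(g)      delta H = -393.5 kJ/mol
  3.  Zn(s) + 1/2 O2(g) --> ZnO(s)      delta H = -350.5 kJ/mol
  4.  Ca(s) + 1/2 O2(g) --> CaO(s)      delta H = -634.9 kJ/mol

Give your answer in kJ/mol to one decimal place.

delta H = -127.4 kJ/mol

eq. 1 × 2: (2)·(-272.0) = -544.0 kJ/mol
eq. 2: not needed.
eq. 3 reversed and × 3: (-3)·(-350.5) = +1051.5 kJ/mol
eq. 4 as written: -634.9 kJ/mol
Combining the equations, delta H = (2)·(-272.0) + (-3)·(-350.5) + (1)·(-634.9) = -127.4 kJ/mol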